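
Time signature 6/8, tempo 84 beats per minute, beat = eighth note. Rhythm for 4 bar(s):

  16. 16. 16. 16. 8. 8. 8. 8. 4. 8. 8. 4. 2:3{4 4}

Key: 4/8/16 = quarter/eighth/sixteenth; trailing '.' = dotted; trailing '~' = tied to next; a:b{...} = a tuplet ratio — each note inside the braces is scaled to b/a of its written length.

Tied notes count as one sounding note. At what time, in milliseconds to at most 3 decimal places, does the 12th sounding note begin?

note 12 onset = 15b = 10714.286ms

1. 0.0ms @ 0 + 535.714ms (3/4)
2. 535.714ms @ 3/4 + 535.714ms (3/4)
3. 1071.429ms @ 3/2 + 535.714ms (3/4)
4. 1607.143ms @ 9/4 + 535.714ms (3/4)
5. 2142.857ms @ 3 + 1071.429ms (3/2)
6. 3214.286ms @ 9/2 + 1071.429ms (3/2)
7. 4285.714ms @ 6 + 1071.429ms (3/2)
8. 5357.143ms @ 15/2 + 1071.429ms (3/2)
9. 6428.571ms @ 9 + 2142.857ms (3)
10. 8571.429ms @ 12 + 1071.429ms (3/2)
11. 9642.857ms @ 27/2 + 1071.429ms (3/2)
12. 10714.286ms @ 15 + 2142.857ms (3)
13. 12857.143ms @ 18 + 2142.857ms (3)
14. 15000.0ms @ 21 + 2142.857ms (3)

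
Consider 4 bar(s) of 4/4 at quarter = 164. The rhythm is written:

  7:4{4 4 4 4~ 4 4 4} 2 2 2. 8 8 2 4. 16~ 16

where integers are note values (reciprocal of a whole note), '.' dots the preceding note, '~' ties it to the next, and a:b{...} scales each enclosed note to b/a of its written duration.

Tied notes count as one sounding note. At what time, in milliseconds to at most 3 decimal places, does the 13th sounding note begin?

note 13 onset = 14b = 5121.951ms

1. 0.0ms @ 0 + 209.059ms (4/7)
2. 209.059ms @ 4/7 + 209.059ms (4/7)
3. 418.118ms @ 8/7 + 209.059ms (4/7)
4. 627.178ms @ 12/7 + 418.118ms (8/7)
5. 1045.296ms @ 20/7 + 209.059ms (4/7)
6. 1254.355ms @ 24/7 + 209.059ms (4/7)
7. 1463.415ms @ 4 + 731.707ms (2)
8. 2195.122ms @ 6 + 731.707ms (2)
9. 2926.829ms @ 8 + 1097.561ms (3)
10. 4024.39ms @ 11 + 182.927ms (1/2)
11. 4207.317ms @ 23/2 + 182.927ms (1/2)
12. 4390.244ms @ 12 + 731.707ms (2)
13. 5121.951ms @ 14 + 548.78ms (3/2)
14. 5670.732ms @ 31/2 + 182.927ms (1/2)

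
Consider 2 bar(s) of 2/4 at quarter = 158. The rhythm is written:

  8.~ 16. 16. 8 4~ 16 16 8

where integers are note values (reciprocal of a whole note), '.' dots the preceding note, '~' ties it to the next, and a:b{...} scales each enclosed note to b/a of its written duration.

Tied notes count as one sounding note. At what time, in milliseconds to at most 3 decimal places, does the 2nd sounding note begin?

1. 0.0ms @ 0 + 427.215ms (9/8)
2. 427.215ms @ 9/8 + 142.405ms (3/8)
3. 569.62ms @ 3/2 + 189.873ms (1/2)
4. 759.494ms @ 2 + 474.684ms (5/4)
5. 1234.177ms @ 13/4 + 94.937ms (1/4)
6. 1329.114ms @ 7/2 + 189.873ms (1/2)

note 2 onset = 9/8b = 427.215ms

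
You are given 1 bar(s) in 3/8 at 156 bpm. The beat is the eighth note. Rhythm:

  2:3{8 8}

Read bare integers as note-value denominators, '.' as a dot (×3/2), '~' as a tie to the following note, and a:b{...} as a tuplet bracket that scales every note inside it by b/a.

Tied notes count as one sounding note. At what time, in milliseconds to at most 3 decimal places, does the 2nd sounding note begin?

note 2 onset = 3/2b = 576.923ms

1. 0.0ms @ 0 + 576.923ms (3/2)
2. 576.923ms @ 3/2 + 576.923ms (3/2)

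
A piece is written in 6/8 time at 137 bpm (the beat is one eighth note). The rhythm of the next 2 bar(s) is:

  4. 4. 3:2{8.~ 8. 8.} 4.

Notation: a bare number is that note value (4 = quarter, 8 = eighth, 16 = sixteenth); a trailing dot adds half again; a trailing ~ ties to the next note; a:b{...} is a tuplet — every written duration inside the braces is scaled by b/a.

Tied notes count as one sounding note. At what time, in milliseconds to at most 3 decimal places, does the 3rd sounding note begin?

1. 0.0ms @ 0 + 1313.869ms (3)
2. 1313.869ms @ 3 + 1313.869ms (3)
3. 2627.737ms @ 6 + 875.912ms (2)
4. 3503.65ms @ 8 + 437.956ms (1)
5. 3941.606ms @ 9 + 1313.869ms (3)

note 3 onset = 6b = 2627.737ms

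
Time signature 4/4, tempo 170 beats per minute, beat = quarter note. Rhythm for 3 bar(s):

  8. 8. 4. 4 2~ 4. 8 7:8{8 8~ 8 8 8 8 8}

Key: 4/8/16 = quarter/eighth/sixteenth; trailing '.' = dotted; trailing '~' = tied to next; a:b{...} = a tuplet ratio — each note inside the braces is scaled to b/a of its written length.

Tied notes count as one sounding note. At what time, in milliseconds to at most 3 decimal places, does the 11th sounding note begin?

note 11 onset = 76/7b = 3831.933ms

1. 0.0ms @ 0 + 264.706ms (3/4)
2. 264.706ms @ 3/4 + 264.706ms (3/4)
3. 529.412ms @ 3/2 + 529.412ms (3/2)
4. 1058.824ms @ 3 + 352.941ms (1)
5. 1411.765ms @ 4 + 1235.294ms (7/2)
6. 2647.059ms @ 15/2 + 176.471ms (1/2)
7. 2823.529ms @ 8 + 201.681ms (4/7)
8. 3025.21ms @ 60/7 + 403.361ms (8/7)
9. 3428.571ms @ 68/7 + 201.681ms (4/7)
10. 3630.252ms @ 72/7 + 201.681ms (4/7)
11. 3831.933ms @ 76/7 + 201.681ms (4/7)
12. 4033.613ms @ 80/7 + 201.681ms (4/7)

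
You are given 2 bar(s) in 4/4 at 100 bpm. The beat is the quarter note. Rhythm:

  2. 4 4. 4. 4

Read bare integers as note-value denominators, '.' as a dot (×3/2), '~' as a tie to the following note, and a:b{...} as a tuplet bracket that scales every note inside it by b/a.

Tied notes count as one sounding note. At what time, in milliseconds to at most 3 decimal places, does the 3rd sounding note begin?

note 3 onset = 4b = 2400.0ms

1. 0.0ms @ 0 + 1800.0ms (3)
2. 1800.0ms @ 3 + 600.0ms (1)
3. 2400.0ms @ 4 + 900.0ms (3/2)
4. 3300.0ms @ 11/2 + 900.0ms (3/2)
5. 4200.0ms @ 7 + 600.0ms (1)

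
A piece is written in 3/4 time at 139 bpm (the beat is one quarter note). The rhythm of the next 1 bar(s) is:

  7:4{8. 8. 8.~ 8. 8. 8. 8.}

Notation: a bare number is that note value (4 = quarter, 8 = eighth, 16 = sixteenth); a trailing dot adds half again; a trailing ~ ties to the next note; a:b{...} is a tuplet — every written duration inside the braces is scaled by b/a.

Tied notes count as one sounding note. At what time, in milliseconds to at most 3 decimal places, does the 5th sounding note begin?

note 5 onset = 15/7b = 924.974ms

1. 0.0ms @ 0 + 184.995ms (3/7)
2. 184.995ms @ 3/7 + 184.995ms (3/7)
3. 369.99ms @ 6/7 + 369.99ms (6/7)
4. 739.979ms @ 12/7 + 184.995ms (3/7)
5. 924.974ms @ 15/7 + 184.995ms (3/7)
6. 1109.969ms @ 18/7 + 184.995ms (3/7)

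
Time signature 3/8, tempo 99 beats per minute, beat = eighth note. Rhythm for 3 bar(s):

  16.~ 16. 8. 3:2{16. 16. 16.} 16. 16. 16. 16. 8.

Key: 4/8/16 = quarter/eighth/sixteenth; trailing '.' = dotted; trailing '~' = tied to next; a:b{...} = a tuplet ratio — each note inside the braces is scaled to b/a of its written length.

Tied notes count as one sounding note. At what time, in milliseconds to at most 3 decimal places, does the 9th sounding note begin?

note 9 onset = 27/4b = 4090.909ms

1. 0.0ms @ 0 + 909.091ms (3/2)
2. 909.091ms @ 3/2 + 909.091ms (3/2)
3. 1818.182ms @ 3 + 303.03ms (1/2)
4. 2121.212ms @ 7/2 + 303.03ms (1/2)
5. 2424.242ms @ 4 + 303.03ms (1/2)
6. 2727.273ms @ 9/2 + 454.545ms (3/4)
7. 3181.818ms @ 21/4 + 454.545ms (3/4)
8. 3636.364ms @ 6 + 454.545ms (3/4)
9. 4090.909ms @ 27/4 + 454.545ms (3/4)
10. 4545.455ms @ 15/2 + 909.091ms (3/2)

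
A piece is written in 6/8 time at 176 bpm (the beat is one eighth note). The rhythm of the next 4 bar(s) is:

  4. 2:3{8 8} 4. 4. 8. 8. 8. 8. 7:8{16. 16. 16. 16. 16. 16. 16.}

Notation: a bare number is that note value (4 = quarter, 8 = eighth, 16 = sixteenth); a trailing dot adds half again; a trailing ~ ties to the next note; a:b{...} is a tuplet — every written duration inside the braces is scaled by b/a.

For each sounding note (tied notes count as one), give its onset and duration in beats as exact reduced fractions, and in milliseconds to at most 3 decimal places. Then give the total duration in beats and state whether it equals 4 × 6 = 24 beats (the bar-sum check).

1) 0.0ms=0b +1022.727ms=3b
2) 1022.727ms=3b +511.364ms=3/2b
3) 1534.091ms=9/2b +511.364ms=3/2b
4) 2045.455ms=6b +1022.727ms=3b
5) 3068.182ms=9b +1022.727ms=3b
6) 4090.909ms=12b +511.364ms=3/2b
7) 4602.273ms=27/2b +511.364ms=3/2b
8) 5113.636ms=15b +511.364ms=3/2b
9) 5625.0ms=33/2b +511.364ms=3/2b
10) 6136.364ms=18b +292.208ms=6/7b
11) 6428.571ms=132/7b +292.208ms=6/7b
12) 6720.779ms=138/7b +292.208ms=6/7b
13) 7012.987ms=144/7b +292.208ms=6/7b
14) 7305.195ms=150/7b +292.208ms=6/7b
15) 7597.403ms=156/7b +292.208ms=6/7b
16) 7889.61ms=162/7b +292.208ms=6/7b
Σ=24b of 24 (176bpm 6/8) — PASS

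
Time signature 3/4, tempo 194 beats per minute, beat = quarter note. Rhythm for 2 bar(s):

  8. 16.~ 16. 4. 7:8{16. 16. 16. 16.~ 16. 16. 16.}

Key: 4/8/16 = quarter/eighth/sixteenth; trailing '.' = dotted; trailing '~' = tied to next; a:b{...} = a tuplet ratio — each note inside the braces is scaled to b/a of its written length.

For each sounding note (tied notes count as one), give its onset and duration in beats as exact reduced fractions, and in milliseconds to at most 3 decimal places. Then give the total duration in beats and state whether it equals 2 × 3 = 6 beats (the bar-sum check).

1) 0.0ms=0b +231.959ms=3/4b
2) 231.959ms=3/4b +231.959ms=3/4b
3) 463.918ms=3/2b +463.918ms=3/2b
4) 927.835ms=3b +132.548ms=3/7b
5) 1060.383ms=24/7b +132.548ms=3/7b
6) 1192.931ms=27/7b +132.548ms=3/7b
7) 1325.479ms=30/7b +265.096ms=6/7b
8) 1590.574ms=36/7b +132.548ms=3/7b
9) 1723.122ms=39/7b +132.548ms=3/7b
Σ=6b of 6 (194bpm 3/4) — PASS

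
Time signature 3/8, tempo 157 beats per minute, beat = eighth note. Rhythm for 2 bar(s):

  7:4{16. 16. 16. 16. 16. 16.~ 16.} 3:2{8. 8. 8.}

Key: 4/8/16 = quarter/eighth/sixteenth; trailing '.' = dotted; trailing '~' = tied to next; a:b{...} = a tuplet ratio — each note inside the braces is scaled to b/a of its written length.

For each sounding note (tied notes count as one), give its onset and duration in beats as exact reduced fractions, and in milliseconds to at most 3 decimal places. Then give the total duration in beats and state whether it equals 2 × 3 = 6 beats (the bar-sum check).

1) 0.0ms=0b +163.785ms=3/7b
2) 163.785ms=3/7b +163.785ms=3/7b
3) 327.571ms=6/7b +163.785ms=3/7b
4) 491.356ms=9/7b +163.785ms=3/7b
5) 655.141ms=12/7b +163.785ms=3/7b
6) 818.926ms=15/7b +327.571ms=6/7b
7) 1146.497ms=3b +382.166ms=1b
8) 1528.662ms=4b +382.166ms=1b
9) 1910.828ms=5b +382.166ms=1b
Σ=6b of 6 (157bpm 3/8) — PASS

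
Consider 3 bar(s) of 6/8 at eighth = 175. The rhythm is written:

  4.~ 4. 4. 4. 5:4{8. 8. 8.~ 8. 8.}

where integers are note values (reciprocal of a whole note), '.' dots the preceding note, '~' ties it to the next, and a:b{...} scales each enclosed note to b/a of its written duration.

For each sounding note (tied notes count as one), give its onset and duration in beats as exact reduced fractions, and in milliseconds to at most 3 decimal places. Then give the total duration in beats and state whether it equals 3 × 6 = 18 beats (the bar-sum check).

1) 0.0ms=0b +2057.143ms=6b
2) 2057.143ms=6b +1028.571ms=3b
3) 3085.714ms=9b +1028.571ms=3b
4) 4114.286ms=12b +411.429ms=6/5b
5) 4525.714ms=66/5b +411.429ms=6/5b
6) 4937.143ms=72/5b +822.857ms=12/5b
7) 5760.0ms=84/5b +411.429ms=6/5b
Σ=18b of 18 (175bpm 6/8) — PASS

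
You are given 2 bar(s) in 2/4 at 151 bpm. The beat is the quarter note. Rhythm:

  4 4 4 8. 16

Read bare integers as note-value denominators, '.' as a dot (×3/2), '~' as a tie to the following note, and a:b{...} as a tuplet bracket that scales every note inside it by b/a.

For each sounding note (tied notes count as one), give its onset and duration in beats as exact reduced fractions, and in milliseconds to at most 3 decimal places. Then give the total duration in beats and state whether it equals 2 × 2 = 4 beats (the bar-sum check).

1) 0.0ms=0b +397.351ms=1b
2) 397.351ms=1b +397.351ms=1b
3) 794.702ms=2b +397.351ms=1b
4) 1192.053ms=3b +298.013ms=3/4b
5) 1490.066ms=15/4b +99.338ms=1/4b
Σ=4b of 4 (151bpm 2/4) — PASS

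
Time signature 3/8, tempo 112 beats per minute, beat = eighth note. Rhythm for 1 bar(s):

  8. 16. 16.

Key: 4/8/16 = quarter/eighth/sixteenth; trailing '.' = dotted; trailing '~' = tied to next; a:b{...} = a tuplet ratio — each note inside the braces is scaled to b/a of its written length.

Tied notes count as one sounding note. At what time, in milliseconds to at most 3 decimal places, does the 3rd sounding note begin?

note 3 onset = 9/4b = 1205.357ms

1. 0.0ms @ 0 + 803.571ms (3/2)
2. 803.571ms @ 3/2 + 401.786ms (3/4)
3. 1205.357ms @ 9/4 + 401.786ms (3/4)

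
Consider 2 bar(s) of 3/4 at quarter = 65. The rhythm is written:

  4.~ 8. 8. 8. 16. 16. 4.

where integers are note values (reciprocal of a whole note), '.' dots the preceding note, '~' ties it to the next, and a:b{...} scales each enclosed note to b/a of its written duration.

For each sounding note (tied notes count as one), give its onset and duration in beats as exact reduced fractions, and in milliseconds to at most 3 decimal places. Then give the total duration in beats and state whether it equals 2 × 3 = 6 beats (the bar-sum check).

1) 0.0ms=0b +2076.923ms=9/4b
2) 2076.923ms=9/4b +692.308ms=3/4b
3) 2769.231ms=3b +692.308ms=3/4b
4) 3461.538ms=15/4b +346.154ms=3/8b
5) 3807.692ms=33/8b +346.154ms=3/8b
6) 4153.846ms=9/2b +1384.615ms=3/2b
Σ=6b of 6 (65bpm 3/4) — PASS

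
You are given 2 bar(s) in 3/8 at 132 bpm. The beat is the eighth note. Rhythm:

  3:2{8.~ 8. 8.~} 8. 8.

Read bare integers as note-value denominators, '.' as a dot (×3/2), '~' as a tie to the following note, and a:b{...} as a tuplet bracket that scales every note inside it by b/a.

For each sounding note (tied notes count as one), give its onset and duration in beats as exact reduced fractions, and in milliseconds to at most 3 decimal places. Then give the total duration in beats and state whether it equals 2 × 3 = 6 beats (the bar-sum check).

1) 0.0ms=0b +909.091ms=2b
2) 909.091ms=2b +1136.364ms=5/2b
3) 2045.455ms=9/2b +681.818ms=3/2b
Σ=6b of 6 (132bpm 3/8) — PASS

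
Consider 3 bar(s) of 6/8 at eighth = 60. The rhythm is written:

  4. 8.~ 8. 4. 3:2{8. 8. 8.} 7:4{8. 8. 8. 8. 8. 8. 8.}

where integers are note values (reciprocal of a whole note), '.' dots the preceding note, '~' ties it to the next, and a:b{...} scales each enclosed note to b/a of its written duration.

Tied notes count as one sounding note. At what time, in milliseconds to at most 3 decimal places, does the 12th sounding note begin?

1. 0.0ms @ 0 + 3000.0ms (3)
2. 3000.0ms @ 3 + 3000.0ms (3)
3. 6000.0ms @ 6 + 3000.0ms (3)
4. 9000.0ms @ 9 + 1000.0ms (1)
5. 10000.0ms @ 10 + 1000.0ms (1)
6. 11000.0ms @ 11 + 1000.0ms (1)
7. 12000.0ms @ 12 + 857.143ms (6/7)
8. 12857.143ms @ 90/7 + 857.143ms (6/7)
9. 13714.286ms @ 96/7 + 857.143ms (6/7)
10. 14571.429ms @ 102/7 + 857.143ms (6/7)
11. 15428.571ms @ 108/7 + 857.143ms (6/7)
12. 16285.714ms @ 114/7 + 857.143ms (6/7)
13. 17142.857ms @ 120/7 + 857.143ms (6/7)

note 12 onset = 114/7b = 16285.714ms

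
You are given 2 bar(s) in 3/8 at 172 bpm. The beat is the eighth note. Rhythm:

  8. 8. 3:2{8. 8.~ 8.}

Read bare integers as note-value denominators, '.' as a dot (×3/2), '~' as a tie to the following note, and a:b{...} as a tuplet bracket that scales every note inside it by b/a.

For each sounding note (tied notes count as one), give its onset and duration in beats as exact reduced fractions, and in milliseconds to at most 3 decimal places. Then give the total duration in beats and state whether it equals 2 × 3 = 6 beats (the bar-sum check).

1) 0.0ms=0b +523.256ms=3/2b
2) 523.256ms=3/2b +523.256ms=3/2b
3) 1046.512ms=3b +348.837ms=1b
4) 1395.349ms=4b +697.674ms=2b
Σ=6b of 6 (172bpm 3/8) — PASS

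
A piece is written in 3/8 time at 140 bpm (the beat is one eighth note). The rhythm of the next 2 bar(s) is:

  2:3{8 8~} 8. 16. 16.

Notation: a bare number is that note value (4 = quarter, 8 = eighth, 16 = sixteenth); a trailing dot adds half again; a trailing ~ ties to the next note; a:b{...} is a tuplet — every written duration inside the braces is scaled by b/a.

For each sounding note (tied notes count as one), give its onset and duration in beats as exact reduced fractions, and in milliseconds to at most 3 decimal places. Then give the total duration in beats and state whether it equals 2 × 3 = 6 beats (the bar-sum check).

1) 0.0ms=0b +642.857ms=3/2b
2) 642.857ms=3/2b +1285.714ms=3b
3) 1928.571ms=9/2b +321.429ms=3/4b
4) 2250.0ms=21/4b +321.429ms=3/4b
Σ=6b of 6 (140bpm 3/8) — PASS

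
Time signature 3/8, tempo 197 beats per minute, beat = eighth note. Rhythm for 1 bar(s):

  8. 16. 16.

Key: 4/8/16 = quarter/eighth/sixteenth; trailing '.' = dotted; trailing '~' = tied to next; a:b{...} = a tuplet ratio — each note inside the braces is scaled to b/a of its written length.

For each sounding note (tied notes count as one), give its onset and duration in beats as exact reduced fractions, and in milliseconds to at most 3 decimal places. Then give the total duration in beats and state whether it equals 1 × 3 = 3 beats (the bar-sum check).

1) 0.0ms=0b +456.853ms=3/2b
2) 456.853ms=3/2b +228.426ms=3/4b
3) 685.279ms=9/4b +228.426ms=3/4b
Σ=3b of 3 (197bpm 3/8) — PASS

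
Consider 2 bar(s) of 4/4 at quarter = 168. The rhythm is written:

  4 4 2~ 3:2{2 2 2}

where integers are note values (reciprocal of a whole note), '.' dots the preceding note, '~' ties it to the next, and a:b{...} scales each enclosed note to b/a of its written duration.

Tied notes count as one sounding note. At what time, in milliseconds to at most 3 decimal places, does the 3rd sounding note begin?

note 3 onset = 2b = 714.286ms

1. 0.0ms @ 0 + 357.143ms (1)
2. 357.143ms @ 1 + 357.143ms (1)
3. 714.286ms @ 2 + 1190.476ms (10/3)
4. 1904.762ms @ 16/3 + 476.19ms (4/3)
5. 2380.952ms @ 20/3 + 476.19ms (4/3)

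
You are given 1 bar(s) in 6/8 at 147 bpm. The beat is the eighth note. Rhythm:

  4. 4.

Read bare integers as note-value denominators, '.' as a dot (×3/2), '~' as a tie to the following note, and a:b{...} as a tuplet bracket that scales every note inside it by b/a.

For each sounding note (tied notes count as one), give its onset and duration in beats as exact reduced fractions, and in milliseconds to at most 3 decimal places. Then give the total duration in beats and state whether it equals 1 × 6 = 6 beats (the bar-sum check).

1) 0.0ms=0b +1224.49ms=3b
2) 1224.49ms=3b +1224.49ms=3b
Σ=6b of 6 (147bpm 6/8) — PASS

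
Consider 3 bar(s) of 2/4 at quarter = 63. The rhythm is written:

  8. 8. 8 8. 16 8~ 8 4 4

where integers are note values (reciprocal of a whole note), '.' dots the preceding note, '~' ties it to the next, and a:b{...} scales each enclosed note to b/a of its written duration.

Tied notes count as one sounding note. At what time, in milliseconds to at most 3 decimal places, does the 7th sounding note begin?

note 7 onset = 4b = 3809.524ms

1. 0.0ms @ 0 + 714.286ms (3/4)
2. 714.286ms @ 3/4 + 714.286ms (3/4)
3. 1428.571ms @ 3/2 + 476.19ms (1/2)
4. 1904.762ms @ 2 + 714.286ms (3/4)
5. 2619.048ms @ 11/4 + 238.095ms (1/4)
6. 2857.143ms @ 3 + 952.381ms (1)
7. 3809.524ms @ 4 + 952.381ms (1)
8. 4761.905ms @ 5 + 952.381ms (1)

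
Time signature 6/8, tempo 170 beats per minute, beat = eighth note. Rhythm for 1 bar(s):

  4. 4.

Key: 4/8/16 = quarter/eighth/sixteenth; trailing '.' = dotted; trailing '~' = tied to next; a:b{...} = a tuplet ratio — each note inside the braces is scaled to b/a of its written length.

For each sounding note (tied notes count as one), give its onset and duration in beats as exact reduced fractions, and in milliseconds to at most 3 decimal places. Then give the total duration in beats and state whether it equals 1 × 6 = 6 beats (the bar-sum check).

1) 0.0ms=0b +1058.824ms=3b
2) 1058.824ms=3b +1058.824ms=3b
Σ=6b of 6 (170bpm 6/8) — PASS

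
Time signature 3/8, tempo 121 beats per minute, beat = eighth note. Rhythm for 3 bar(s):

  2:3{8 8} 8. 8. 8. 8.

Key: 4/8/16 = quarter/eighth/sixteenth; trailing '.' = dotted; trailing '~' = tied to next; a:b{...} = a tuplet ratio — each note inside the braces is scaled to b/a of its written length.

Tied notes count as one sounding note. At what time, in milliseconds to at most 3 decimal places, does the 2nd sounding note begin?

note 2 onset = 3/2b = 743.802ms

1. 0.0ms @ 0 + 743.802ms (3/2)
2. 743.802ms @ 3/2 + 743.802ms (3/2)
3. 1487.603ms @ 3 + 743.802ms (3/2)
4. 2231.405ms @ 9/2 + 743.802ms (3/2)
5. 2975.207ms @ 6 + 743.802ms (3/2)
6. 3719.008ms @ 15/2 + 743.802ms (3/2)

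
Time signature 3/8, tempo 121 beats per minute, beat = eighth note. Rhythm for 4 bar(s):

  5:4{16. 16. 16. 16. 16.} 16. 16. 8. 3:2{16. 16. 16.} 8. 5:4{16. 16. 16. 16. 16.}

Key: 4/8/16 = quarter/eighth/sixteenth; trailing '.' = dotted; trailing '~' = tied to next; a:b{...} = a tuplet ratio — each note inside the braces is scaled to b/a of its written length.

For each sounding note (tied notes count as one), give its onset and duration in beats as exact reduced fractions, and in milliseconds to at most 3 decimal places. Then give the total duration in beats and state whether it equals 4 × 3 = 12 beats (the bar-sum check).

1) 0.0ms=0b +297.521ms=3/5b
2) 297.521ms=3/5b +297.521ms=3/5b
3) 595.041ms=6/5b +297.521ms=3/5b
4) 892.562ms=9/5b +297.521ms=3/5b
5) 1190.083ms=12/5b +297.521ms=3/5b
6) 1487.603ms=3b +371.901ms=3/4b
7) 1859.504ms=15/4b +371.901ms=3/4b
8) 2231.405ms=9/2b +743.802ms=3/2b
9) 2975.207ms=6b +247.934ms=1/2b
10) 3223.14ms=13/2b +247.934ms=1/2b
11) 3471.074ms=7b +247.934ms=1/2b
12) 3719.008ms=15/2b +743.802ms=3/2b
13) 4462.81ms=9b +297.521ms=3/5b
14) 4760.331ms=48/5b +297.521ms=3/5b
15) 5057.851ms=51/5b +297.521ms=3/5b
16) 5355.372ms=54/5b +297.521ms=3/5b
17) 5652.893ms=57/5b +297.521ms=3/5b
Σ=12b of 12 (121bpm 3/8) — PASS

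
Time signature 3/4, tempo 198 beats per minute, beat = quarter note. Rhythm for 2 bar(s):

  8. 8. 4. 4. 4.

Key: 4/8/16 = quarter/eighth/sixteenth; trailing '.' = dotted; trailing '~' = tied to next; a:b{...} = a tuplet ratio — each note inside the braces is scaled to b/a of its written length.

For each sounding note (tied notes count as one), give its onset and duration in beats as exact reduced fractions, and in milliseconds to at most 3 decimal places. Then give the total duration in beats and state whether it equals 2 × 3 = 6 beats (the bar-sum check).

1) 0.0ms=0b +227.273ms=3/4b
2) 227.273ms=3/4b +227.273ms=3/4b
3) 454.545ms=3/2b +454.545ms=3/2b
4) 909.091ms=3b +454.545ms=3/2b
5) 1363.636ms=9/2b +454.545ms=3/2b
Σ=6b of 6 (198bpm 3/4) — PASS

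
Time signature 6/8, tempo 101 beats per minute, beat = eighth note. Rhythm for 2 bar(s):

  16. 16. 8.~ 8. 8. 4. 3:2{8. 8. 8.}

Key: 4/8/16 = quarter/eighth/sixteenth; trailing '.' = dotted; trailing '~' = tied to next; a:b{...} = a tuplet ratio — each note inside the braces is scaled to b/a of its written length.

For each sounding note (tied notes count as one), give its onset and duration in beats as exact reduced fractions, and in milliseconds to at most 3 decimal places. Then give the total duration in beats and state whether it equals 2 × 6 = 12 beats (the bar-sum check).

1) 0.0ms=0b +445.545ms=3/4b
2) 445.545ms=3/4b +445.545ms=3/4b
3) 891.089ms=3/2b +1782.178ms=3b
4) 2673.267ms=9/2b +891.089ms=3/2b
5) 3564.356ms=6b +1782.178ms=3b
6) 5346.535ms=9b +594.059ms=1b
7) 5940.594ms=10b +594.059ms=1b
8) 6534.653ms=11b +594.059ms=1b
Σ=12b of 12 (101bpm 6/8) — PASS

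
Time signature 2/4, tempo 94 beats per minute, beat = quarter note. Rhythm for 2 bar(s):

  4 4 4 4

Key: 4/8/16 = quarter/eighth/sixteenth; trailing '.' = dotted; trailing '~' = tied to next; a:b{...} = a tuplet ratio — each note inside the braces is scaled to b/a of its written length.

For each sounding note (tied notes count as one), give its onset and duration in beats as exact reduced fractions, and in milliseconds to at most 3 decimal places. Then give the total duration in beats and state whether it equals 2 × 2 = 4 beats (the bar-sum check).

1) 0.0ms=0b +638.298ms=1b
2) 638.298ms=1b +638.298ms=1b
3) 1276.596ms=2b +638.298ms=1b
4) 1914.894ms=3b +638.298ms=1b
Σ=4b of 4 (94bpm 2/4) — PASS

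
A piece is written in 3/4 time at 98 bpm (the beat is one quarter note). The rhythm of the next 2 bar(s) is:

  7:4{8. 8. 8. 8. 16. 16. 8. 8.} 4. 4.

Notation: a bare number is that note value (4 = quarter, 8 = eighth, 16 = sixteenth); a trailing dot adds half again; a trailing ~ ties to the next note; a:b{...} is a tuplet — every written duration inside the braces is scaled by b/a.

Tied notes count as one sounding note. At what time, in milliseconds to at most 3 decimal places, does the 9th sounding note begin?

note 9 onset = 3b = 1836.735ms

1. 0.0ms @ 0 + 262.391ms (3/7)
2. 262.391ms @ 3/7 + 262.391ms (3/7)
3. 524.781ms @ 6/7 + 262.391ms (3/7)
4. 787.172ms @ 9/7 + 262.391ms (3/7)
5. 1049.563ms @ 12/7 + 131.195ms (3/14)
6. 1180.758ms @ 27/14 + 131.195ms (3/14)
7. 1311.953ms @ 15/7 + 262.391ms (3/7)
8. 1574.344ms @ 18/7 + 262.391ms (3/7)
9. 1836.735ms @ 3 + 918.367ms (3/2)
10. 2755.102ms @ 9/2 + 918.367ms (3/2)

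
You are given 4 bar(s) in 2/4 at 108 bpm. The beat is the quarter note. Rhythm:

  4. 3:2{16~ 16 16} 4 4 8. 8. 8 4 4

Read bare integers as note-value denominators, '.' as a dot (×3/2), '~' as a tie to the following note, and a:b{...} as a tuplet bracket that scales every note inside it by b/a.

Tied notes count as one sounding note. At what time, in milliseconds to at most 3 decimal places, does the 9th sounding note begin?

1. 0.0ms @ 0 + 833.333ms (3/2)
2. 833.333ms @ 3/2 + 185.185ms (1/3)
3. 1018.519ms @ 11/6 + 92.593ms (1/6)
4. 1111.111ms @ 2 + 555.556ms (1)
5. 1666.667ms @ 3 + 555.556ms (1)
6. 2222.222ms @ 4 + 416.667ms (3/4)
7. 2638.889ms @ 19/4 + 416.667ms (3/4)
8. 3055.556ms @ 11/2 + 277.778ms (1/2)
9. 3333.333ms @ 6 + 555.556ms (1)
10. 3888.889ms @ 7 + 555.556ms (1)

note 9 onset = 6b = 3333.333ms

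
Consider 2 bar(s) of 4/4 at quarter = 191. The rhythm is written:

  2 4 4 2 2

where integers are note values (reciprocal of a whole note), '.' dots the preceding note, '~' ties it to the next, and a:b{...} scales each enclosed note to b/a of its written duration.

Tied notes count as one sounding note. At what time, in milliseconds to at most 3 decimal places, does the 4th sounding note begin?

1. 0.0ms @ 0 + 628.272ms (2)
2. 628.272ms @ 2 + 314.136ms (1)
3. 942.408ms @ 3 + 314.136ms (1)
4. 1256.545ms @ 4 + 628.272ms (2)
5. 1884.817ms @ 6 + 628.272ms (2)

note 4 onset = 4b = 1256.545ms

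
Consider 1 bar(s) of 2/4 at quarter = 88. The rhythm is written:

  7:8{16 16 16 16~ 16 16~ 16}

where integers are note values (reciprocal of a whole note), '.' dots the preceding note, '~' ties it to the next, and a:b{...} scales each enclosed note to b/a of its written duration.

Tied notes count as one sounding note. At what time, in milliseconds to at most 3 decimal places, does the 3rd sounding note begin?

1. 0.0ms @ 0 + 194.805ms (2/7)
2. 194.805ms @ 2/7 + 194.805ms (2/7)
3. 389.61ms @ 4/7 + 194.805ms (2/7)
4. 584.416ms @ 6/7 + 389.61ms (4/7)
5. 974.026ms @ 10/7 + 389.61ms (4/7)

note 3 onset = 4/7b = 389.61ms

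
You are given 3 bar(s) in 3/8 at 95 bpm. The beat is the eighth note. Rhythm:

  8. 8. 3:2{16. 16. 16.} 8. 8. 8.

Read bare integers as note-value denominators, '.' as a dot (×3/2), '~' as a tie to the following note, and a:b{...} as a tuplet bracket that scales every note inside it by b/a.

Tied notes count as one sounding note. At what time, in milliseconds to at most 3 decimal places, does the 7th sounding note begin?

note 7 onset = 6b = 3789.474ms

1. 0.0ms @ 0 + 947.368ms (3/2)
2. 947.368ms @ 3/2 + 947.368ms (3/2)
3. 1894.737ms @ 3 + 315.789ms (1/2)
4. 2210.526ms @ 7/2 + 315.789ms (1/2)
5. 2526.316ms @ 4 + 315.789ms (1/2)
6. 2842.105ms @ 9/2 + 947.368ms (3/2)
7. 3789.474ms @ 6 + 947.368ms (3/2)
8. 4736.842ms @ 15/2 + 947.368ms (3/2)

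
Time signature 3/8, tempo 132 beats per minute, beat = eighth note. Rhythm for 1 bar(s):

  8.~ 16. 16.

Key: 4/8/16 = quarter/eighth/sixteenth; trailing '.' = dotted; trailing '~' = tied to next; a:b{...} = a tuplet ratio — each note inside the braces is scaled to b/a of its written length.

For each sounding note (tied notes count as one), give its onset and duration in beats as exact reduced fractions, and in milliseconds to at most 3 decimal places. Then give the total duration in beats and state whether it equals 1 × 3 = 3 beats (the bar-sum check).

1) 0.0ms=0b +1022.727ms=9/4b
2) 1022.727ms=9/4b +340.909ms=3/4b
Σ=3b of 3 (132bpm 3/8) — PASS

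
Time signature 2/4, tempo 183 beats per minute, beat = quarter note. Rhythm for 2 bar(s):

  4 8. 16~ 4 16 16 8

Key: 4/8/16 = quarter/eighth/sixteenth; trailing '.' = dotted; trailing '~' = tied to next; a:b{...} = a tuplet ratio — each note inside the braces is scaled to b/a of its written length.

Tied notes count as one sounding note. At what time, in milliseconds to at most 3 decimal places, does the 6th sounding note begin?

note 6 onset = 7/2b = 1147.541ms

1. 0.0ms @ 0 + 327.869ms (1)
2. 327.869ms @ 1 + 245.902ms (3/4)
3. 573.77ms @ 7/4 + 409.836ms (5/4)
4. 983.607ms @ 3 + 81.967ms (1/4)
5. 1065.574ms @ 13/4 + 81.967ms (1/4)
6. 1147.541ms @ 7/2 + 163.934ms (1/2)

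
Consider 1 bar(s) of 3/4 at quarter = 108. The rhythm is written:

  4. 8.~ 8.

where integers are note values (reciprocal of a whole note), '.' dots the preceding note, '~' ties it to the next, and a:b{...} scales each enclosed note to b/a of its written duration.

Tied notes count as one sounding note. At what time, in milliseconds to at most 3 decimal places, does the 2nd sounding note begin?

1. 0.0ms @ 0 + 833.333ms (3/2)
2. 833.333ms @ 3/2 + 833.333ms (3/2)

note 2 onset = 3/2b = 833.333ms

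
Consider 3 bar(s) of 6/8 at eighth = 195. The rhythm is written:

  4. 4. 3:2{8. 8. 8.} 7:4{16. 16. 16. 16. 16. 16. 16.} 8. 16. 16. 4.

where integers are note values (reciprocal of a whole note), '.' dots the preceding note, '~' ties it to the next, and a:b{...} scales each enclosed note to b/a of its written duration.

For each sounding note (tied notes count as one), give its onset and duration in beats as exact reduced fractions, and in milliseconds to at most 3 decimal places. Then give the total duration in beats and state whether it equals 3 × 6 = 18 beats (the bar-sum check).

1) 0.0ms=0b +923.077ms=3b
2) 923.077ms=3b +923.077ms=3b
3) 1846.154ms=6b +307.692ms=1b
4) 2153.846ms=7b +307.692ms=1b
5) 2461.538ms=8b +307.692ms=1b
6) 2769.231ms=9b +131.868ms=3/7b
7) 2901.099ms=66/7b +131.868ms=3/7b
8) 3032.967ms=69/7b +131.868ms=3/7b
9) 3164.835ms=72/7b +131.868ms=3/7b
10) 3296.703ms=75/7b +131.868ms=3/7b
11) 3428.571ms=78/7b +131.868ms=3/7b
12) 3560.44ms=81/7b +131.868ms=3/7b
13) 3692.308ms=12b +461.538ms=3/2b
14) 4153.846ms=27/2b +230.769ms=3/4b
15) 4384.615ms=57/4b +230.769ms=3/4b
16) 4615.385ms=15b +923.077ms=3b
Σ=18b of 18 (195bpm 6/8) — PASS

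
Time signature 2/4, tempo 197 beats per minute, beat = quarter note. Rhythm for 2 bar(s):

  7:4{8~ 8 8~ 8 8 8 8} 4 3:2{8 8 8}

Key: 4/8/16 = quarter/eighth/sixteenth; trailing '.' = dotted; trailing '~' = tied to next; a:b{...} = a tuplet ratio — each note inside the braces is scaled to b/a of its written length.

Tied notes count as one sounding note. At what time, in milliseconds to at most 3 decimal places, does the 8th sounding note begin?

1. 0.0ms @ 0 + 174.039ms (4/7)
2. 174.039ms @ 4/7 + 174.039ms (4/7)
3. 348.078ms @ 8/7 + 87.02ms (2/7)
4. 435.098ms @ 10/7 + 87.02ms (2/7)
5. 522.117ms @ 12/7 + 87.02ms (2/7)
6. 609.137ms @ 2 + 304.569ms (1)
7. 913.706ms @ 3 + 101.523ms (1/3)
8. 1015.228ms @ 10/3 + 101.523ms (1/3)
9. 1116.751ms @ 11/3 + 101.523ms (1/3)

note 8 onset = 10/3b = 1015.228ms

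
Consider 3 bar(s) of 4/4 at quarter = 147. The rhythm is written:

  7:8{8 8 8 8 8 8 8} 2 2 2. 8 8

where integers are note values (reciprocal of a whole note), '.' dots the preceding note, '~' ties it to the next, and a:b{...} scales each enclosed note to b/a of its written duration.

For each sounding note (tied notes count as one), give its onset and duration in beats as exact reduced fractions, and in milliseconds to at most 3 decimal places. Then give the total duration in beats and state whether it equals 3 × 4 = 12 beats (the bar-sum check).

1) 0.0ms=0b +233.236ms=4/7b
2) 233.236ms=4/7b +233.236ms=4/7b
3) 466.472ms=8/7b +233.236ms=4/7b
4) 699.708ms=12/7b +233.236ms=4/7b
5) 932.945ms=16/7b +233.236ms=4/7b
6) 1166.181ms=20/7b +233.236ms=4/7b
7) 1399.417ms=24/7b +233.236ms=4/7b
8) 1632.653ms=4b +816.327ms=2b
9) 2448.98ms=6b +816.327ms=2b
10) 3265.306ms=8b +1224.49ms=3b
11) 4489.796ms=11b +204.082ms=1/2b
12) 4693.878ms=23/2b +204.082ms=1/2b
Σ=12b of 12 (147bpm 4/4) — PASS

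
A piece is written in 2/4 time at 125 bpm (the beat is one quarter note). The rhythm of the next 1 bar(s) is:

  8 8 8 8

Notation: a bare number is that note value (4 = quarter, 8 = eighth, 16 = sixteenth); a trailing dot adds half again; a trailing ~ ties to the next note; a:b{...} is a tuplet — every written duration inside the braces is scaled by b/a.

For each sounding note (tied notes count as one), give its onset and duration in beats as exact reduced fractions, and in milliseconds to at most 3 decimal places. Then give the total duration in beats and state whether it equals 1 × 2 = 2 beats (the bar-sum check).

1) 0.0ms=0b +240.0ms=1/2b
2) 240.0ms=1/2b +240.0ms=1/2b
3) 480.0ms=1b +240.0ms=1/2b
4) 720.0ms=3/2b +240.0ms=1/2b
Σ=2b of 2 (125bpm 2/4) — PASS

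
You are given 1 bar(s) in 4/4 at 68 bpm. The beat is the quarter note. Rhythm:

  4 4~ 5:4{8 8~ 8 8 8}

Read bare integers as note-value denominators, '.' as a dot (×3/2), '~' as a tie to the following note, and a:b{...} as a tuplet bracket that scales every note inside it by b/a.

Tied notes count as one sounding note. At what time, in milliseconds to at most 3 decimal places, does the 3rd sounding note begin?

note 3 onset = 12/5b = 2117.647ms

1. 0.0ms @ 0 + 882.353ms (1)
2. 882.353ms @ 1 + 1235.294ms (7/5)
3. 2117.647ms @ 12/5 + 705.882ms (4/5)
4. 2823.529ms @ 16/5 + 352.941ms (2/5)
5. 3176.471ms @ 18/5 + 352.941ms (2/5)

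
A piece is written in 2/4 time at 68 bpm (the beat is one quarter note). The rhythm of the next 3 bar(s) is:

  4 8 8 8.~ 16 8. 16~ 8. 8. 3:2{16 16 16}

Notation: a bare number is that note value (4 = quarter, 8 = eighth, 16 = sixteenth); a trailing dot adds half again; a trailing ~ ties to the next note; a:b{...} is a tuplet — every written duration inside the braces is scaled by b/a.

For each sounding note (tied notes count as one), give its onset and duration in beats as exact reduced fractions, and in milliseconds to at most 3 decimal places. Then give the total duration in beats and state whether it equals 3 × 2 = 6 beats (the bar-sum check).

1) 0.0ms=0b +882.353ms=1b
2) 882.353ms=1b +441.176ms=1/2b
3) 1323.529ms=3/2b +441.176ms=1/2b
4) 1764.706ms=2b +882.353ms=1b
5) 2647.059ms=3b +661.765ms=3/4b
6) 3308.824ms=15/4b +882.353ms=1b
7) 4191.176ms=19/4b +661.765ms=3/4b
8) 4852.941ms=11/2b +147.059ms=1/6b
9) 5000.0ms=17/3b +147.059ms=1/6b
10) 5147.059ms=35/6b +147.059ms=1/6b
Σ=6b of 6 (68bpm 2/4) — PASS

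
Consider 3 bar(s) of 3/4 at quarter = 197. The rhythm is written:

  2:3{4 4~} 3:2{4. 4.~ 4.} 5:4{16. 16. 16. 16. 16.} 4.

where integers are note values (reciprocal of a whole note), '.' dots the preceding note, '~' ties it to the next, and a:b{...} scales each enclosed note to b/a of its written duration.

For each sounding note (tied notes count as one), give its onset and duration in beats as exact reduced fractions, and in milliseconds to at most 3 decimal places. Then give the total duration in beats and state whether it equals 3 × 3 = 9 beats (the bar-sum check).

1) 0.0ms=0b +456.853ms=3/2b
2) 456.853ms=3/2b +761.421ms=5/2b
3) 1218.274ms=4b +609.137ms=2b
4) 1827.411ms=6b +91.371ms=3/10b
5) 1918.782ms=63/10b +91.371ms=3/10b
6) 2010.152ms=33/5b +91.371ms=3/10b
7) 2101.523ms=69/10b +91.371ms=3/10b
8) 2192.893ms=36/5b +91.371ms=3/10b
9) 2284.264ms=15/2b +456.853ms=3/2b
Σ=9b of 9 (197bpm 3/4) — PASS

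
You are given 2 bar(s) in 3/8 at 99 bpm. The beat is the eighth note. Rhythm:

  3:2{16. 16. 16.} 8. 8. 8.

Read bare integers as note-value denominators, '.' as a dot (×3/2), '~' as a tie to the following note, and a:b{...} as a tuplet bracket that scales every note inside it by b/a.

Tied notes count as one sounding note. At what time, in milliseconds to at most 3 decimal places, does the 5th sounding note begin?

note 5 onset = 3b = 1818.182ms

1. 0.0ms @ 0 + 303.03ms (1/2)
2. 303.03ms @ 1/2 + 303.03ms (1/2)
3. 606.061ms @ 1 + 303.03ms (1/2)
4. 909.091ms @ 3/2 + 909.091ms (3/2)
5. 1818.182ms @ 3 + 909.091ms (3/2)
6. 2727.273ms @ 9/2 + 909.091ms (3/2)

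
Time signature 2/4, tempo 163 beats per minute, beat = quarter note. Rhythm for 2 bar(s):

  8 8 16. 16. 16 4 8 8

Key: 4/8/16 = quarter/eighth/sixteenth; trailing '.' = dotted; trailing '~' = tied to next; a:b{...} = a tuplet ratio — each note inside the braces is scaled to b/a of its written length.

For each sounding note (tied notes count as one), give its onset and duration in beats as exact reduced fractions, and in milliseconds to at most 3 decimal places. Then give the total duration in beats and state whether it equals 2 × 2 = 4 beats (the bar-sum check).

1) 0.0ms=0b +184.049ms=1/2b
2) 184.049ms=1/2b +184.049ms=1/2b
3) 368.098ms=1b +138.037ms=3/8b
4) 506.135ms=11/8b +138.037ms=3/8b
5) 644.172ms=7/4b +92.025ms=1/4b
6) 736.196ms=2b +368.098ms=1b
7) 1104.294ms=3b +184.049ms=1/2b
8) 1288.344ms=7/2b +184.049ms=1/2b
Σ=4b of 4 (163bpm 2/4) — PASS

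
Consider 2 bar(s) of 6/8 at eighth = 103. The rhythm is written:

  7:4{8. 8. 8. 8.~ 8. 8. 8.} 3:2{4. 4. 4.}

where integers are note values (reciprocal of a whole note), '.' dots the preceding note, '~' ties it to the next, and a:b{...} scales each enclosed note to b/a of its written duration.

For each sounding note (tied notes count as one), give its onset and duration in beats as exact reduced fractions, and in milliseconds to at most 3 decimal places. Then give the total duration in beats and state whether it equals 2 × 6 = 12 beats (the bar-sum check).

1) 0.0ms=0b +499.307ms=6/7b
2) 499.307ms=6/7b +499.307ms=6/7b
3) 998.613ms=12/7b +499.307ms=6/7b
4) 1497.92ms=18/7b +998.613ms=12/7b
5) 2496.533ms=30/7b +499.307ms=6/7b
6) 2995.839ms=36/7b +499.307ms=6/7b
7) 3495.146ms=6b +1165.049ms=2b
8) 4660.194ms=8b +1165.049ms=2b
9) 5825.243ms=10b +1165.049ms=2b
Σ=12b of 12 (103bpm 6/8) — PASS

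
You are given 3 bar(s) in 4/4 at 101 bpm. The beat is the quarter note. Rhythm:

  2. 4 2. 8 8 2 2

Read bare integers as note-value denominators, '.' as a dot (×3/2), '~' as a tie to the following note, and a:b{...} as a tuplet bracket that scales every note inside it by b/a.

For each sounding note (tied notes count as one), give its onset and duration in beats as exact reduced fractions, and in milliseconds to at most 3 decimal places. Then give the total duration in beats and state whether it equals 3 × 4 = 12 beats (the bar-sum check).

1) 0.0ms=0b +1782.178ms=3b
2) 1782.178ms=3b +594.059ms=1b
3) 2376.238ms=4b +1782.178ms=3b
4) 4158.416ms=7b +297.03ms=1/2b
5) 4455.446ms=15/2b +297.03ms=1/2b
6) 4752.475ms=8b +1188.119ms=2b
7) 5940.594ms=10b +1188.119ms=2b
Σ=12b of 12 (101bpm 4/4) — PASS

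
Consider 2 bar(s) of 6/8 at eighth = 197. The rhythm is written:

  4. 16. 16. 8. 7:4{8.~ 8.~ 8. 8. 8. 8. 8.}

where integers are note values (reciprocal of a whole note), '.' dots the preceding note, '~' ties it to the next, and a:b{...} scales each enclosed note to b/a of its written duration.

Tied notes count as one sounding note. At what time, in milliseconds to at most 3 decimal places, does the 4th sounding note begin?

1. 0.0ms @ 0 + 913.706ms (3)
2. 913.706ms @ 3 + 228.426ms (3/4)
3. 1142.132ms @ 15/4 + 228.426ms (3/4)
4. 1370.558ms @ 9/2 + 456.853ms (3/2)
5. 1827.411ms @ 6 + 783.176ms (18/7)
6. 2610.587ms @ 60/7 + 261.059ms (6/7)
7. 2871.646ms @ 66/7 + 261.059ms (6/7)
8. 3132.705ms @ 72/7 + 261.059ms (6/7)
9. 3393.764ms @ 78/7 + 261.059ms (6/7)

note 4 onset = 9/2b = 1370.558ms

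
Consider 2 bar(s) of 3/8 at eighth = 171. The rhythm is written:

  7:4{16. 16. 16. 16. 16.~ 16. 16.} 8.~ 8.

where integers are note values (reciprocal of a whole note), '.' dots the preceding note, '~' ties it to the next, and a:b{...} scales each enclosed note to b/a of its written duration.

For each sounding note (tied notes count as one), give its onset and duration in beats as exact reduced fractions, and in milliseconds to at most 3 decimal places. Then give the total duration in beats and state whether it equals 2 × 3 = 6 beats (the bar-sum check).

1) 0.0ms=0b +150.376ms=3/7b
2) 150.376ms=3/7b +150.376ms=3/7b
3) 300.752ms=6/7b +150.376ms=3/7b
4) 451.128ms=9/7b +150.376ms=3/7b
5) 601.504ms=12/7b +300.752ms=6/7b
6) 902.256ms=18/7b +150.376ms=3/7b
7) 1052.632ms=3b +1052.632ms=3b
Σ=6b of 6 (171bpm 3/8) — PASS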